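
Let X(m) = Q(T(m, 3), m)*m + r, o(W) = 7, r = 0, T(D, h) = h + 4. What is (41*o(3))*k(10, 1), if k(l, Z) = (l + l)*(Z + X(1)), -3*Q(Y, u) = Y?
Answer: -22960/3 ≈ -7653.3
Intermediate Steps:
T(D, h) = 4 + h
Q(Y, u) = -Y/3
X(m) = -7*m/3 (X(m) = (-(4 + 3)/3)*m + 0 = (-⅓*7)*m + 0 = -7*m/3 + 0 = -7*m/3)
k(l, Z) = 2*l*(-7/3 + Z) (k(l, Z) = (l + l)*(Z - 7/3*1) = (2*l)*(Z - 7/3) = (2*l)*(-7/3 + Z) = 2*l*(-7/3 + Z))
(41*o(3))*k(10, 1) = (41*7)*((⅔)*10*(-7 + 3*1)) = 287*((⅔)*10*(-7 + 3)) = 287*((⅔)*10*(-4)) = 287*(-80/3) = -22960/3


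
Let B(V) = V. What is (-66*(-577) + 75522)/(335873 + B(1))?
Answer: 18934/55979 ≈ 0.33823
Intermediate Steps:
(-66*(-577) + 75522)/(335873 + B(1)) = (-66*(-577) + 75522)/(335873 + 1) = (38082 + 75522)/335874 = 113604*(1/335874) = 18934/55979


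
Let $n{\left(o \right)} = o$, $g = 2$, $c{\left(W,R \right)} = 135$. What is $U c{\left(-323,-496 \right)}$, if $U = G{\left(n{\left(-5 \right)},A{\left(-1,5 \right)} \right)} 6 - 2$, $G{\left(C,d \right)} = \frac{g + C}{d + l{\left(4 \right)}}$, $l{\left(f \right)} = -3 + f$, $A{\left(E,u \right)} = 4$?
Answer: $-756$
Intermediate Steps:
$G{\left(C,d \right)} = \frac{2 + C}{1 + d}$ ($G{\left(C,d \right)} = \frac{2 + C}{d + \left(-3 + 4\right)} = \frac{2 + C}{d + 1} = \frac{2 + C}{1 + d}$)
$U = - \frac{28}{5}$ ($U = \frac{2 - 5}{1 + 4} \cdot 6 - 2 = \frac{1}{5} \left(-3\right) 6 - 2 = \left(- \frac{3}{5}\right) 6 - 2 = - \frac{18}{5} - 2 = - \frac{28}{5} \approx -5.6$)
$U c{\left(-323,-496 \right)} = \left(- \frac{28}{5}\right) 135 = -756$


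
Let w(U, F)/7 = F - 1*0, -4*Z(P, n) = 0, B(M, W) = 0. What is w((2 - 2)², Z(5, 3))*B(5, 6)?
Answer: 0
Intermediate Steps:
Z(P, n) = 0 (Z(P, n) = -¼*0 = 0)
w(U, F) = 7*F (w(U, F) = 7*(F - 1*0) = 7*(F + 0) = 7*F)
w((2 - 2)², Z(5, 3))*B(5, 6) = (7*0)*0 = 0*0 = 0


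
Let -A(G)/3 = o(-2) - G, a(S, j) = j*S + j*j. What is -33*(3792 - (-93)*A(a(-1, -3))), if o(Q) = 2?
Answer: -217206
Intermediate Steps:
a(S, j) = j**2 + S*j (a(S, j) = S*j + j**2 = j**2 + S*j)
A(G) = -6 + 3*G (A(G) = -3*(2 - G) = -6 + 3*G)
-33*(3792 - (-93)*A(a(-1, -3))) = -33*(3792 - (-93)*(-6 + 3*(-3*(-1 - 3)))) = -33*(3792 - (-93)*(-6 + 3*(-3*(-4)))) = -33*(3792 - (-93)*(-6 + 3*12)) = -33*(3792 - (-93)*(-6 + 36)) = -33*(3792 - (-93)*30) = -33*(3792 - 1*(-2790)) = -33*(3792 + 2790) = -33*6582 = -217206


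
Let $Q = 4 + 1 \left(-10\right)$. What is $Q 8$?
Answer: $-48$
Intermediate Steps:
$Q = -6$ ($Q = 4 - 10 = -6$)
$Q 8 = \left(-6\right) 8 = -48$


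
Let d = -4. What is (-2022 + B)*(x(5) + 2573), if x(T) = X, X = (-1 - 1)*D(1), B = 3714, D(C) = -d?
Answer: 4339980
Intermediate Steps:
D(C) = 4 (D(C) = -1*(-4) = 4)
X = -8 (X = (-1 - 1)*4 = -2*4 = -8)
x(T) = -8
(-2022 + B)*(x(5) + 2573) = (-2022 + 3714)*(-8 + 2573) = 1692*2565 = 4339980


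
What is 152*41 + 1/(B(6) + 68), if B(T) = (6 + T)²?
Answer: 1321185/212 ≈ 6232.0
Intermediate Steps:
152*41 + 1/(B(6) + 68) = 152*41 + 1/((6 + 6)² + 68) = 6232 + 1/(12² + 68) = 6232 + 1/(144 + 68) = 6232 + 1/212 = 1321185/212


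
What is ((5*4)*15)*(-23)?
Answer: -6900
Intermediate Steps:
((5*4)*15)*(-23) = (20*15)*(-23) = 300*(-23) = -6900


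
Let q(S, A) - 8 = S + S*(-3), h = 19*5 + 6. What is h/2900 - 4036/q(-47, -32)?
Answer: -5847049/147900 ≈ -39.534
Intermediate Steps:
h = 101 (h = 95 + 6 = 101)
q(S, A) = 8 - 2*S (q(S, A) = 8 + (S + S*(-3)) = 8 + (S - 3*S) = 8 - 2*S)
h/2900 - 4036/q(-47, -32) = 101/2900 - 4036/(8 - 2*(-47)) = 101*(1/2900) - 4036/(8 + 94) = 101/2900 - 4036/102 = 101/2900 - 4036*1/102 = 101/2900 - 2018/51 = -5847049/147900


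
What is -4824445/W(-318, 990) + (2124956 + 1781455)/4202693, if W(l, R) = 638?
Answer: -1843015358197/243756194 ≈ -7560.9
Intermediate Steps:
-4824445/W(-318, 990) + (2124956 + 1781455)/4202693 = -4824445/638 + (2124956 + 1781455)/4202693 = -4824445*1/638 + 3906411*(1/4202693) = -4824445/638 + 3906411/4202693 = -1843015358197/243756194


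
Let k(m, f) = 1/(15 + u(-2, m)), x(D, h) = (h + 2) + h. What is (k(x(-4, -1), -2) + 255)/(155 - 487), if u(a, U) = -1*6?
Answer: -574/747 ≈ -0.76841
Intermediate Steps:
u(a, U) = -6
x(D, h) = 2 + 2*h (x(D, h) = (2 + h) + h = 2 + 2*h)
k(m, f) = ⅑ (k(m, f) = 1/(15 - 6) = 1/9 = ⅑)
(k(x(-4, -1), -2) + 255)/(155 - 487) = (⅑ + 255)/(155 - 487) = (2296/9)/(-332) = (2296/9)*(-1/332) = -574/747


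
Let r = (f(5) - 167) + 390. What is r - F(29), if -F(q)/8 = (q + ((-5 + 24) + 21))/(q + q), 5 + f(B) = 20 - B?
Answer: 7033/29 ≈ 242.52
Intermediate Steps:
f(B) = 15 - B (f(B) = -5 + (20 - B) = 15 - B)
F(q) = -4*(40 + q)/q (F(q) = -8*(q + ((-5 + 24) + 21))/(q + q) = -8*(q + (19 + 21))/(2*q) = -8*(q + 40)*1/(2*q) = -8*(40 + q)*1/(2*q) = -4*(40 + q)/q)
r = 233 (r = ((15 - 1*5) - 167) + 390 = ((15 - 5) - 167) + 390 = (10 - 167) + 390 = -157 + 390 = 233)
r - F(29) = 233 - (-4 - 160/29) = 233 - 1*(-276/29) = 233 + 276/29 = 7033/29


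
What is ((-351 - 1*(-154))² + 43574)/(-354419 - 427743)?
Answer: -82383/782162 ≈ -0.10533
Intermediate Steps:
((-351 - 1*(-154))² + 43574)/(-354419 - 427743) = ((-351 + 154)² + 43574)/(-782162) = ((-197)² + 43574)*(-1/782162) = (38809 + 43574)*(-1/782162) = 82383*(-1/782162) = -82383/782162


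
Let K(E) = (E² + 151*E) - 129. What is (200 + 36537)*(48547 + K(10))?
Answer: 1837878636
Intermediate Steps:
K(E) = -129 + E² + 151*E
(200 + 36537)*(48547 + K(10)) = (200 + 36537)*(48547 + (-129 + 10² + 151*10)) = 36737*(48547 + (-129 + 100 + 1510)) = 36737*(48547 + 1481) = 36737*50028 = 1837878636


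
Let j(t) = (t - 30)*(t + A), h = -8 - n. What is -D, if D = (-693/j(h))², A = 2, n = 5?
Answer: -3969/1849 ≈ -2.1466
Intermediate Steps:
h = -13 (h = -8 - 1*5 = -8 - 5 = -13)
j(t) = (-30 + t)*(2 + t) (j(t) = (t - 30)*(t + 2) = (-30 + t)*(2 + t))
D = 3969/1849 (D = (-693/(-60 + (-13)² - 28*(-13)))² = (-693/(-60 + 169 + 364))² = (-693/473)² = (-693*1/473)² = (-63/43)² = 3969/1849 ≈ 2.1466)
-D = -1*3969/1849 = -3969/1849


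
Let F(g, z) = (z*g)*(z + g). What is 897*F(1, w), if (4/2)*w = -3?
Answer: 2691/4 ≈ 672.75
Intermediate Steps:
w = -3/2 (w = (½)*(-3) = -3/2 ≈ -1.5000)
F(g, z) = g*z*(g + z) (F(g, z) = (g*z)*(g + z) = g*z*(g + z))
897*F(1, w) = 897*(1*(-3/2)*(1 - 3/2)) = 897*(1*(-3/2)*(-½)) = 897*(¾) = 2691/4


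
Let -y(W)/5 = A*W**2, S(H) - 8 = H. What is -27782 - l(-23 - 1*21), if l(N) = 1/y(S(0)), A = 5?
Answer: -44451199/1600 ≈ -27782.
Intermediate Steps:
S(H) = 8 + H
y(W) = -25*W**2
l(N) = -1/1600 (l(N) = 1/(-25*(8 + 0)**2) = 1/(-25*8**2) = 1/(-25*64) = 1/(-1600) = -1/1600)
-27782 - l(-23 - 1*21) = -27782 - 1*(-1/1600) = -27782 + 1/1600 = -44451199/1600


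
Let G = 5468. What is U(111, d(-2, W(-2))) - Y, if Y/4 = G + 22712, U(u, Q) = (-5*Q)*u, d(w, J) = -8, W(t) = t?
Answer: -108280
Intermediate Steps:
U(u, Q) = -5*Q*u
Y = 112720 (Y = 4*(5468 + 22712) = 4*28180 = 112720)
U(111, d(-2, W(-2))) - Y = -5*(-8)*111 - 1*112720 = 4440 - 112720 = -108280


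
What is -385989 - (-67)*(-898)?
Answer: -446155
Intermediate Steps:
-385989 - (-67)*(-898) = -385989 - 1*60166 = -385989 - 60166 = -446155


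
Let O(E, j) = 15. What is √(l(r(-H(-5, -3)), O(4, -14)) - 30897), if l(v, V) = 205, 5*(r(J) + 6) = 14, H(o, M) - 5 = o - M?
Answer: 2*I*√7673 ≈ 175.19*I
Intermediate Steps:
H(o, M) = 5 + o - M (H(o, M) = 5 + (o - M) = 5 + o - M)
r(J) = -16/5 (r(J) = -6 + (⅕)*14 = -6 + 14/5 = -16/5)
√(l(r(-H(-5, -3)), O(4, -14)) - 30897) = √(205 - 30897) = √(-30692) = 2*I*√7673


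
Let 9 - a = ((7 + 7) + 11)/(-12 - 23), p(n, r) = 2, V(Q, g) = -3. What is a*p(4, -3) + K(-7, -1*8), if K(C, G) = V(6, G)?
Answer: 115/7 ≈ 16.429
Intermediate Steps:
K(C, G) = -3
a = 68/7 (a = 9 - ((7 + 7) + 11)/(-12 - 23) = 9 - (14 + 11)/(-35) = 9 - 25*(-1)/35 = 9 - 1*(-5/7) = 9 + 5/7 = 68/7 ≈ 9.7143)
a*p(4, -3) + K(-7, -1*8) = (68/7)*2 - 3 = 136/7 - 3 = 115/7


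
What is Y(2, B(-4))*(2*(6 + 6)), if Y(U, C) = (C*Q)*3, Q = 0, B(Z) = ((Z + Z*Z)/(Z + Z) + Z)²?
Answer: 0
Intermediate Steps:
B(Z) = (Z + (Z + Z²)/(2*Z))² (B(Z) = ((Z + Z²)/((2*Z)) + Z)² = ((Z + Z²)*(1/(2*Z)) + Z)² = ((Z + Z²)/(2*Z) + Z)² = (Z + (Z + Z²)/(2*Z))²)
Y(U, C) = 0 (Y(U, C) = (C*0)*3 = 0*3 = 0)
Y(2, B(-4))*(2*(6 + 6)) = 0*(2*(6 + 6)) = 0*(2*12) = 0*24 = 0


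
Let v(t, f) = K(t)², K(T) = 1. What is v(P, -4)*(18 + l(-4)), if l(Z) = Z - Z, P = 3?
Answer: 18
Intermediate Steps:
v(t, f) = 1 (v(t, f) = 1² = 1)
l(Z) = 0
v(P, -4)*(18 + l(-4)) = 1*(18 + 0) = 1*18 = 18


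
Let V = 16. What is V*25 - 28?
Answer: 372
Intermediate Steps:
V*25 - 28 = 16*25 - 28 = 400 - 28 = 372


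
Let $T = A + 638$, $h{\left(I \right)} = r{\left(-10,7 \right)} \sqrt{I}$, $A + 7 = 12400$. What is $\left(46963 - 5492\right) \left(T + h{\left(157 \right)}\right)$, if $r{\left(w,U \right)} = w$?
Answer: $540408601 - 414710 \sqrt{157} \approx 5.3521 \cdot 10^{8}$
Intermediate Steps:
$A = 12393$ ($A = -7 + 12400 = 12393$)
$h{\left(I \right)} = - 10 \sqrt{I}$
$T = 13031$ ($T = 12393 + 638 = 13031$)
$\left(46963 - 5492\right) \left(T + h{\left(157 \right)}\right) = \left(46963 - 5492\right) \left(13031 - 10 \sqrt{157}\right) = 41471 \left(13031 - 10 \sqrt{157}\right) = 540408601 - 414710 \sqrt{157}$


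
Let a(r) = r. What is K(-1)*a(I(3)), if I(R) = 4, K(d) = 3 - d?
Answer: 16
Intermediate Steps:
K(-1)*a(I(3)) = (3 - 1*(-1))*4 = (3 + 1)*4 = 4*4 = 16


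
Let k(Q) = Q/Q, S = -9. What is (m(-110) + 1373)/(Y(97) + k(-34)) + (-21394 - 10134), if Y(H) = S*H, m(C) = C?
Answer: -27493679/872 ≈ -31529.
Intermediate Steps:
Y(H) = -9*H
k(Q) = 1
(m(-110) + 1373)/(Y(97) + k(-34)) + (-21394 - 10134) = (-110 + 1373)/(-9*97 + 1) + (-21394 - 10134) = 1263/(-873 + 1) - 31528 = 1263/(-872) - 31528 = 1263*(-1/872) - 31528 = -1263/872 - 31528 = -27493679/872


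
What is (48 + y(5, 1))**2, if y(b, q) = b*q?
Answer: 2809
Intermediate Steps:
(48 + y(5, 1))**2 = (48 + 5*1)**2 = (48 + 5)**2 = 53**2 = 2809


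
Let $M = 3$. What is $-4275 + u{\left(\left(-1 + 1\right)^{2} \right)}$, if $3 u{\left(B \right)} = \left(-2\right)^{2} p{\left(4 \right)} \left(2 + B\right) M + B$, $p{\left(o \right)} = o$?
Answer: $-4243$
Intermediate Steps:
$u{\left(B \right)} = 32 + \frac{49 B}{3}$ ($u{\left(B \right)} = \frac{\left(-2\right)^{2} \cdot 4 \left(2 + B\right) 3 + B}{3} = \frac{4 \cdot 4 \left(6 + 3 B\right) + B}{3} = \frac{16 \left(6 + 3 B\right) + B}{3} = \frac{\left(96 + 48 B\right) + B}{3} = \frac{96 + 49 B}{3} = 32 + \frac{49 B}{3}$)
$-4275 + u{\left(\left(-1 + 1\right)^{2} \right)} = -4275 + \left(32 + \frac{49 \left(-1 + 1\right)^{2}}{3}\right) = -4275 + \left(32 + \frac{49 \cdot 0^{2}}{3}\right) = -4275 + \left(32 + \frac{49}{3} \cdot 0\right) = -4275 + \left(32 + 0\right) = -4275 + 32 = -4243$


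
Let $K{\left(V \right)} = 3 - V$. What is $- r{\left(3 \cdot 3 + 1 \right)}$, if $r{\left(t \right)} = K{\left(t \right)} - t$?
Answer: $17$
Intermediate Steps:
$r{\left(t \right)} = 3 - 2 t$ ($r{\left(t \right)} = \left(3 - t\right) - t = 3 - 2 t$)
$- r{\left(3 \cdot 3 + 1 \right)} = - (3 - 2 \left(3 \cdot 3 + 1\right)) = - (3 - 2 \left(9 + 1\right)) = - (3 - 20) = \left(-1\right) \left(-17\right) = 17$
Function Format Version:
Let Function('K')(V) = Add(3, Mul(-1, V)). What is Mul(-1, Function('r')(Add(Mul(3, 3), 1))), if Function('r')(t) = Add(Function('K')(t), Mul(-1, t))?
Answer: 17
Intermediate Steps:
Function('r')(t) = Add(3, Mul(-2, t)) (Function('r')(t) = Add(Add(3, Mul(-1, t)), Mul(-1, t)) = Add(3, Mul(-2, t)))
Mul(-1, Function('r')(Add(Mul(3, 3), 1))) = Mul(-1, Add(3, Mul(-2, Add(Mul(3, 3), 1)))) = Mul(-1, Add(3, Mul(-2, Add(9, 1)))) = Mul(-1, Add(3, Mul(-2, 10))) = Mul(-1, Add(3, -20)) = Mul(-1, -17) = 17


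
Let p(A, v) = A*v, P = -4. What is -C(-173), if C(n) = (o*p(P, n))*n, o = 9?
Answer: 1077444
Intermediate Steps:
C(n) = -36*n² (C(n) = (9*(-4*n))*n = (-36*n)*n = -36*n²)
-C(-173) = -(-36)*(-173)² = -(-36)*29929 = -1*(-1077444) = 1077444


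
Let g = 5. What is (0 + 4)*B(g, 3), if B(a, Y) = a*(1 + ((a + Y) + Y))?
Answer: 240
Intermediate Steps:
B(a, Y) = a*(1 + a + 2*Y) (B(a, Y) = a*(1 + ((Y + a) + Y)) = a*(1 + (a + 2*Y)) = a*(1 + a + 2*Y))
(0 + 4)*B(g, 3) = (0 + 4)*(5*(1 + 5 + 2*3)) = 4*(5*(1 + 5 + 6)) = 4*(5*12) = 4*60 = 240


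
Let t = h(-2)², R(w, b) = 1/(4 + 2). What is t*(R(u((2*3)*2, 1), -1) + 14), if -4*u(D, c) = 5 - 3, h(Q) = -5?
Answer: 2125/6 ≈ 354.17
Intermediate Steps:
u(D, c) = -½ (u(D, c) = -(5 - 3)/4 = -¼*2 = -½)
R(w, b) = ⅙ (R(w, b) = 1/6 = ⅙)
t = 25 (t = (-5)² = 25)
t*(R(u((2*3)*2, 1), -1) + 14) = 25*(⅙ + 14) = 25*(85/6) = 2125/6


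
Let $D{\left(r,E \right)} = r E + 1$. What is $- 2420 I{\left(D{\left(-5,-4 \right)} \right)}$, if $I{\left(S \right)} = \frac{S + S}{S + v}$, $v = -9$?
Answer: $-8470$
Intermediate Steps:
$D{\left(r,E \right)} = 1 + E r$ ($D{\left(r,E \right)} = E r + 1 = 1 + E r$)
$I{\left(S \right)} = \frac{2 S}{-9 + S}$ ($I{\left(S \right)} = \frac{S + S}{S - 9} = \frac{2 S}{-9 + S}$)
$- 2420 I{\left(D{\left(-5,-4 \right)} \right)} = - 2420 \frac{2 \left(1 - -20\right)}{-9 + \left(1 - -20\right)} = - 2420 \frac{2 \left(1 + 20\right)}{-9 + \left(1 + 20\right)} = - 2420 \cdot 2 \cdot 21 \frac{1}{-9 + 21} = - 2420 \cdot 2 \cdot 21 \cdot \frac{1}{12} = \left(-2420\right) \frac{7}{2} = -8470$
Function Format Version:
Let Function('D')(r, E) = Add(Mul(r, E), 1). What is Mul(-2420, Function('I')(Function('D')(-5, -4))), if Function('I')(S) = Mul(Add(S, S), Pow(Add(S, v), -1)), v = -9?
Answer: -8470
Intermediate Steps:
Function('D')(r, E) = Add(1, Mul(E, r)) (Function('D')(r, E) = Add(Mul(E, r), 1) = Add(1, Mul(E, r)))
Function('I')(S) = Mul(2, S, Pow(Add(-9, S), -1)) (Function('I')(S) = Mul(Add(S, S), Pow(Add(S, -9), -1)) = Mul(Mul(2, S), Pow(Add(-9, S), -1)) = Mul(2, S, Pow(Add(-9, S), -1)))
Mul(-2420, Function('I')(Function('D')(-5, -4))) = Mul(-2420, Mul(2, Add(1, Mul(-4, -5)), Pow(Add(-9, Add(1, Mul(-4, -5))), -1))) = Mul(-2420, Mul(2, Add(1, 20), Pow(Add(-9, Add(1, 20)), -1))) = Mul(-2420, Mul(2, 21, Pow(Add(-9, 21), -1))) = Mul(-2420, Mul(2, 21, Pow(12, -1))) = Mul(-2420, Mul(2, 21, Rational(1, 12))) = Mul(-2420, Rational(7, 2)) = -8470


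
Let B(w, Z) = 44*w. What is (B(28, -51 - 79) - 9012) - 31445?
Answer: -39225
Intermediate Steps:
(B(28, -51 - 79) - 9012) - 31445 = (44*28 - 9012) - 31445 = (1232 - 9012) - 31445 = -7780 - 31445 = -39225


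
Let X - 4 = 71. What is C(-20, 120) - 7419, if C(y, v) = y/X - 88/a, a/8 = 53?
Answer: -5898482/795 ≈ -7419.5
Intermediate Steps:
X = 75 (X = 4 + 71 = 75)
a = 424 (a = 8*53 = 424)
C(y, v) = -11/53 + y/75 (C(y, v) = y/75 - 88/424 = y*(1/75) - 88*1/424 = y/75 - 11/53 = -11/53 + y/75)
C(-20, 120) - 7419 = (-11/53 + (1/75)*(-20)) - 7419 = (-11/53 - 4/15) - 7419 = -377/795 - 7419 = -5898482/795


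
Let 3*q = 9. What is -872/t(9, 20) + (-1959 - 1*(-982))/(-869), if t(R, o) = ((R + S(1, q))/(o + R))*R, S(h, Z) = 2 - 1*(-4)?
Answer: -21843377/117315 ≈ -186.19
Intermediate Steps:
q = 3 (q = (1/3)*9 = 3)
S(h, Z) = 6 (S(h, Z) = 2 + 4 = 6)
t(R, o) = R*(6 + R)/(R + o) (t(R, o) = ((R + 6)/(o + R))*R = ((6 + R)/(R + o))*R = R*(6 + R)/(R + o))
-872/t(9, 20) + (-1959 - 1*(-982))/(-869) = -872*(9 + 20)/(9*(6 + 9)) + (-1959 - 1*(-982))/(-869) = -872/(9*15/29) + (-1959 + 982)*(-1/869) = -872/(9*(1/29)*15) - 977*(-1/869) = -872/135/29 + 977/869 = -872*29/135 + 977/869 = -25288/135 + 977/869 = -21843377/117315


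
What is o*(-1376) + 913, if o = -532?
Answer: 732945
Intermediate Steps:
o*(-1376) + 913 = -532*(-1376) + 913 = 732032 + 913 = 732945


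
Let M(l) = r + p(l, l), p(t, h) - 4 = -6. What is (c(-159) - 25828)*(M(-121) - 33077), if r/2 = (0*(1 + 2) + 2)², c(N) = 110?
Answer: 850519978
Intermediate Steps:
p(t, h) = -2 (p(t, h) = 4 - 6 = -2)
r = 8 (r = 2*(0*(1 + 2) + 2)² = 2*(0*3 + 2)² = 2*(0 + 2)² = 2*2² = 2*4 = 8)
M(l) = 6 (M(l) = 8 - 2 = 6)
(c(-159) - 25828)*(M(-121) - 33077) = (110 - 25828)*(6 - 33077) = -25718*(-33071) = 850519978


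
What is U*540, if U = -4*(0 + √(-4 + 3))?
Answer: -2160*I ≈ -2160.0*I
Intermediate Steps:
U = -4*I (U = -4*(0 + √(-1)) = -4*(0 + I) = -4*I ≈ -4.0*I)
U*540 = -4*I*540 = -2160*I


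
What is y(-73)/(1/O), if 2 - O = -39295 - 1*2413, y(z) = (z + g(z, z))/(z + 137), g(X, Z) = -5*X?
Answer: 1522415/8 ≈ 1.9030e+5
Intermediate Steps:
y(z) = -4*z/(137 + z) (y(z) = (z - 5*z)/(z + 137) = (-4*z)/(137 + z) = -4*z/(137 + z))
O = 41710 (O = 2 - (-39295 - 1*2413) = 2 - (-39295 - 2413) = 2 - 1*(-41708) = 2 + 41708 = 41710)
y(-73)/(1/O) = (-4*(-73)/(137 - 73))/(1/41710) = (-4*(-73)/64)/(1/41710) = -4*(-73)*1/64*41710 = (73/16)*41710 = 1522415/8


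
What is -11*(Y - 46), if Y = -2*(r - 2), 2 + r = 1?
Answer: 440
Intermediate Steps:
r = -1 (r = -2 + 1 = -1)
Y = 6 (Y = -2*(-1 - 2) = -2*(-3) = 6)
-11*(Y - 46) = -11*(6 - 46) = -11*(-40) = 440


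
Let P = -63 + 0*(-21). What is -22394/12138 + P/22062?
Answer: -82470187/44631426 ≈ -1.8478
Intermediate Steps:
P = -63 (P = -63 + 0 = -63)
-22394/12138 + P/22062 = -22394/12138 - 63/22062 = -22394*1/12138 - 63*1/22062 = -11197/6069 - 21/7354 = -82470187/44631426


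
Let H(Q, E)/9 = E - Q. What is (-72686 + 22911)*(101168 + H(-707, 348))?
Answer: -5508250825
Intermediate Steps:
H(Q, E) = -9*Q + 9*E (H(Q, E) = 9*(E - Q) = -9*Q + 9*E)
(-72686 + 22911)*(101168 + H(-707, 348)) = (-72686 + 22911)*(101168 + (-9*(-707) + 9*348)) = -49775*(101168 + (6363 + 3132)) = -49775*(101168 + 9495) = -49775*110663 = -5508250825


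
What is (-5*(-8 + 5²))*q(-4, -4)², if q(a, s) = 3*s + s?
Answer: -21760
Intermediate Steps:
q(a, s) = 4*s
(-5*(-8 + 5²))*q(-4, -4)² = (-5*(-8 + 5²))*(4*(-4))² = -5*(-8 + 25)*(-16)² = -5*17*256 = -85*256 = -21760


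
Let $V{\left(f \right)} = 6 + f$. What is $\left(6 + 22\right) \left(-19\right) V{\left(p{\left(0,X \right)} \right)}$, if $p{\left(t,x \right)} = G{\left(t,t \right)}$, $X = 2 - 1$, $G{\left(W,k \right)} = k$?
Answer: $-3192$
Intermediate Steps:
$X = 1$ ($X = 2 - 1 = 1$)
$p{\left(t,x \right)} = t$
$\left(6 + 22\right) \left(-19\right) V{\left(p{\left(0,X \right)} \right)} = \left(6 + 22\right) \left(-19\right) \left(6 + 0\right) = 28 \left(-19\right) 6 = \left(-532\right) 6 = -3192$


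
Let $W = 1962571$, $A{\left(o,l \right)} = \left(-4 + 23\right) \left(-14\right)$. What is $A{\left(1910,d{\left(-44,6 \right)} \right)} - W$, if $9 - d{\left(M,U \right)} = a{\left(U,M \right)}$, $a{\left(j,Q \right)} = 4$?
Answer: $-1962837$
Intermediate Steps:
$d{\left(M,U \right)} = 5$ ($d{\left(M,U \right)} = 9 - 4 = 5$)
$A{\left(o,l \right)} = -266$ ($A{\left(o,l \right)} = 19 \left(-14\right) = -266$)
$A{\left(1910,d{\left(-44,6 \right)} \right)} - W = -266 - 1962571 = -1962837$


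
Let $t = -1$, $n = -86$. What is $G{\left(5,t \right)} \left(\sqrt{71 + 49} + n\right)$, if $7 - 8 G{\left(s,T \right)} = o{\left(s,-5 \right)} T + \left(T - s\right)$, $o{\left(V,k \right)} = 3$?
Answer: $-172 + 4 \sqrt{30} \approx -150.09$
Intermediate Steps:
$G{\left(s,T \right)} = \frac{7}{8} - \frac{T}{2} + \frac{s}{8}$ ($G{\left(s,T \right)} = \frac{7}{8} - \frac{3 T + \left(T - s\right)}{8} = \frac{7}{8} - \frac{- s + 4 T}{8} = \frac{7}{8} - \left(\frac{T}{2} - \frac{s}{8}\right) = \frac{7}{8} - \frac{T}{2} + \frac{s}{8}$)
$G{\left(5,t \right)} \left(\sqrt{71 + 49} + n\right) = \left(\frac{7}{8} - - \frac{1}{2} + \frac{1}{8} \cdot 5\right) \left(\sqrt{71 + 49} - 86\right) = \left(\frac{7}{8} + \frac{1}{2} + \frac{5}{8}\right) \left(\sqrt{120} - 86\right) = 2 \left(2 \sqrt{30} - 86\right) = 2 \left(-86 + 2 \sqrt{30}\right) = -172 + 4 \sqrt{30}$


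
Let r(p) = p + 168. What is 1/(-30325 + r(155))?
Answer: -1/30002 ≈ -3.3331e-5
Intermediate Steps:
r(p) = 168 + p
1/(-30325 + r(155)) = 1/(-30325 + (168 + 155)) = 1/(-30325 + 323) = 1/(-30002) = -1/30002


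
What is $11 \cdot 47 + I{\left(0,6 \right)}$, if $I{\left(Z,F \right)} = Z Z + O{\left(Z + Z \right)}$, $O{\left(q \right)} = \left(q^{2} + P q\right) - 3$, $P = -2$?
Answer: $514$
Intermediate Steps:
$O{\left(q \right)} = -3 + q^{2} - 2 q$ ($O{\left(q \right)} = \left(q^{2} - 2 q\right) - 3 = -3 + q^{2} - 2 q$)
$I{\left(Z,F \right)} = -3 - 4 Z + 5 Z^{2}$ ($I{\left(Z,F \right)} = Z Z - \left(3 - \left(Z + Z\right)^{2} + 2 \left(Z + Z\right)\right) = Z^{2} - \left(3 - 4 Z^{2} + 2 \cdot 2 Z\right) = Z^{2} - \left(3 - 4 Z^{2} + 4 Z\right) = -3 - 4 Z + 5 Z^{2}$)
$11 \cdot 47 + I{\left(0,6 \right)} = 11 \cdot 47 - \left(3 - 5 \cdot 0^{2}\right) = 517 + \left(-3 + 0 + 5 \cdot 0\right) = 517 + \left(-3 + 0 + 0\right) = 517 - 3 = 514$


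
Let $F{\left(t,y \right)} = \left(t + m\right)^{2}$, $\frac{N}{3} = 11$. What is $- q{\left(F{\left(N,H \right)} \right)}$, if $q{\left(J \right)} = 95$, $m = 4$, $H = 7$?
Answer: $-95$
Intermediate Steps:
$N = 33$ ($N = 3 \cdot 11 = 33$)
$F{\left(t,y \right)} = \left(4 + t\right)^{2}$ ($F{\left(t,y \right)} = \left(t + 4\right)^{2} = \left(4 + t\right)^{2}$)
$- q{\left(F{\left(N,H \right)} \right)} = \left(-1\right) 95 = -95$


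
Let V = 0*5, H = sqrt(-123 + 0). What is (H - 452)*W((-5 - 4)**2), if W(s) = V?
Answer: 0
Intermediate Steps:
H = I*sqrt(123) (H = sqrt(-123) = I*sqrt(123) ≈ 11.091*I)
V = 0
W(s) = 0
(H - 452)*W((-5 - 4)**2) = (I*sqrt(123) - 452)*0 = (-452 + I*sqrt(123))*0 = 0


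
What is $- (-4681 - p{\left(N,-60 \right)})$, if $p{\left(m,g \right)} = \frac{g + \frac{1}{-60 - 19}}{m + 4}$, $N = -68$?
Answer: $\frac{23671877}{5056} \approx 4681.9$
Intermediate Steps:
$p{\left(m,g \right)} = \frac{- \frac{1}{79} + g}{4 + m}$ ($p{\left(m,g \right)} = \frac{g + \frac{1}{-79}}{4 + m} = \frac{g - \frac{1}{79}}{4 + m} = \frac{- \frac{1}{79} + g}{4 + m}$)
$- (-4681 - p{\left(N,-60 \right)}) = - (-4681 - \frac{- \frac{1}{79} - 60}{4 - 68}) = - (-4681 - \frac{1}{-64} \left(- \frac{4741}{79}\right)) = - (-4681 - \left(- \frac{1}{64}\right) \left(- \frac{4741}{79}\right)) = - (-4681 - \frac{4741}{5056}) = \left(-1\right) \left(- \frac{23671877}{5056}\right) = \frac{23671877}{5056}$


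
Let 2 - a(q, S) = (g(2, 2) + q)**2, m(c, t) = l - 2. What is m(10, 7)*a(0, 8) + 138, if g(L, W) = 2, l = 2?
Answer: 138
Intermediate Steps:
m(c, t) = 0 (m(c, t) = 2 - 2 = 0)
a(q, S) = 2 - (2 + q)**2
m(10, 7)*a(0, 8) + 138 = 0*(2 - (2 + 0)**2) + 138 = 0*(2 - 1*2**2) + 138 = 0*(2 - 1*4) + 138 = 0*(2 - 4) + 138 = 0*(-2) + 138 = 0 + 138 = 138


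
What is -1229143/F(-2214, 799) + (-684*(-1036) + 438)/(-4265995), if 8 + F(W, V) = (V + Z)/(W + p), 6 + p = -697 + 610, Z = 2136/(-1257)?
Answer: 85907656113146901/583294051565 ≈ 1.4728e+5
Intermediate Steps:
Z = -712/419 (Z = 2136*(-1/1257) = -712/419 ≈ -1.6993)
p = -93 (p = -6 + (-697 + 610) = -6 - 87 = -93)
F(W, V) = -8 + (-712/419 + V)/(-93 + W) (F(W, V) = -8 + (V - 712/419)/(W - 93) = -8 + (-712/419 + V)/(-93 + W))
-1229143/F(-2214, 799) + (-684*(-1036) + 438)/(-4265995) = -1229143*(-93 - 2214)/(311024/419 + 799 - 8*(-2214)) + (-684*(-1036) + 438)/(-4265995) = -1229143*(-2307/(311024/419 + 799 + 17712)) + (708624 + 438)*(-1/4265995) = -1229143/((-1/2307*8067133/419)) + 709062*(-1/4265995) = -1229143/(-8067133/966633) - 12018/72305 = -1229143*(-966633/8067133) - 12018/72305 = 1188130185519/8067133 - 12018/72305 = 85907656113146901/583294051565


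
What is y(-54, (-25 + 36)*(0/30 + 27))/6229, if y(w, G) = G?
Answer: 297/6229 ≈ 0.047680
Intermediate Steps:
y(-54, (-25 + 36)*(0/30 + 27))/6229 = ((-25 + 36)*(0/30 + 27))/6229 = (11*(0*(1/30) + 27))*(1/6229) = (11*(0 + 27))*(1/6229) = (11*27)*(1/6229) = 297*(1/6229) = 297/6229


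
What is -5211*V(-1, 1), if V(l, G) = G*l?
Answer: 5211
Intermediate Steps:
-5211*V(-1, 1) = -5211*(-1) = 5211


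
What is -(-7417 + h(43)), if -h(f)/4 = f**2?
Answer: 14813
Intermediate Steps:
h(f) = -4*f**2
-(-7417 + h(43)) = -(-7417 - 4*43**2) = -(-7417 - 4*1849) = -(-7417 - 7396) = -1*(-14813) = 14813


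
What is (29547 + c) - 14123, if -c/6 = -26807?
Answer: 176266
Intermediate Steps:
c = 160842 (c = -6*(-26807) = 160842)
(29547 + c) - 14123 = (29547 + 160842) - 14123 = 190389 - 14123 = 176266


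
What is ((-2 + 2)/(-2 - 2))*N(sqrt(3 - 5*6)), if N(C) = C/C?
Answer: 0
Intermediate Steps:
N(C) = 1
((-2 + 2)/(-2 - 2))*N(sqrt(3 - 5*6)) = ((-2 + 2)/(-2 - 2))*1 = (0/(-4))*1 = (0*(-1/4))*1 = 0*1 = 0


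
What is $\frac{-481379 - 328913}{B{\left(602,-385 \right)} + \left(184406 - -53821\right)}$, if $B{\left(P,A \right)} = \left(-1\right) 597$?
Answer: $- \frac{405146}{118815} \approx -3.4099$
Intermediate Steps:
$B{\left(P,A \right)} = -597$
$\frac{-481379 - 328913}{B{\left(602,-385 \right)} + \left(184406 - -53821\right)} = \frac{-481379 - 328913}{-597 + \left(184406 - -53821\right)} = - \frac{810292}{-597 + \left(184406 + 53821\right)} = - \frac{810292}{-597 + 238227} = - \frac{810292}{237630} = \left(-810292\right) \frac{1}{237630} = - \frac{405146}{118815}$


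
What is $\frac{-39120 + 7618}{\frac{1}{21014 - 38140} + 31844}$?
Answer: $- \frac{539503252}{545360343} \approx -0.98926$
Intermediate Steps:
$\frac{-39120 + 7618}{\frac{1}{21014 - 38140} + 31844} = - \frac{31502}{\frac{1}{-17126} + 31844} = - \frac{31502}{- \frac{1}{17126} + 31844} = - \frac{31502}{\frac{545360343}{17126}} = \left(-31502\right) \frac{17126}{545360343} = - \frac{539503252}{545360343}$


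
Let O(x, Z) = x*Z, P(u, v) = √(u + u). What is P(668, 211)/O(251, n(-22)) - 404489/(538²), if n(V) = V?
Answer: -404489/289444 - √334/2761 ≈ -1.4041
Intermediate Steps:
P(u, v) = √2*√u (P(u, v) = √(2*u) = √2*√u)
O(x, Z) = Z*x
P(668, 211)/O(251, n(-22)) - 404489/(538²) = (√2*√668)/((-22*251)) - 404489/(538²) = (√2*(2*√167))/(-5522) - 404489/289444 = (2*√334)*(-1/5522) - 404489*1/289444 = -√334/2761 - 404489/289444 = -404489/289444 - √334/2761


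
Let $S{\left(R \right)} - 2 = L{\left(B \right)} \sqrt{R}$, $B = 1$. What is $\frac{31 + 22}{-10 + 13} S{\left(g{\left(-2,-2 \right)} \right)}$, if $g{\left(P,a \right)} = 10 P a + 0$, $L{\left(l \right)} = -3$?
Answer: $\frac{106}{3} - 106 \sqrt{10} \approx -299.87$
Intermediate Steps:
$g{\left(P,a \right)} = 10 P a$ ($g{\left(P,a \right)} = 10 P a + 0 = 10 P a$)
$S{\left(R \right)} = 2 - 3 \sqrt{R}$
$\frac{31 + 22}{-10 + 13} S{\left(g{\left(-2,-2 \right)} \right)} = \frac{31 + 22}{-10 + 13} \left(2 - 3 \sqrt{10 \left(-2\right) \left(-2\right)}\right) = \frac{53}{3} \left(2 - 3 \sqrt{40}\right) = 53 \cdot \frac{1}{3} \left(2 - 3 \cdot 2 \sqrt{10}\right) = \frac{53 \left(2 - 6 \sqrt{10}\right)}{3} = \frac{106}{3} - 106 \sqrt{10}$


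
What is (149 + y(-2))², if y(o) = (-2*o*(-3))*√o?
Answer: 21913 - 3576*I*√2 ≈ 21913.0 - 5057.2*I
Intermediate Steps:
y(o) = 6*o^(3/2) (y(o) = (6*o)*√o = 6*o^(3/2))
(149 + y(-2))² = (149 + 6*(-2)^(3/2))² = (149 + 6*(-2*I*√2))² = (149 - 12*I*√2)²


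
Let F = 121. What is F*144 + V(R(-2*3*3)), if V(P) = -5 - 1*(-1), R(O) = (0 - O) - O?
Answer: 17420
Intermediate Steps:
R(O) = -2*O (R(O) = -O - O = -2*O)
V(P) = -4 (V(P) = -5 + 1 = -4)
F*144 + V(R(-2*3*3)) = 121*144 - 4 = 17424 - 4 = 17420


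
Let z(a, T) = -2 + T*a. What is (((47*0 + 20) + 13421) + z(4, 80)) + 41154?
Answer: 54913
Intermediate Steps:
(((47*0 + 20) + 13421) + z(4, 80)) + 41154 = (((47*0 + 20) + 13421) + (-2 + 80*4)) + 41154 = (((0 + 20) + 13421) + (-2 + 320)) + 41154 = ((20 + 13421) + 318) + 41154 = (13441 + 318) + 41154 = 13759 + 41154 = 54913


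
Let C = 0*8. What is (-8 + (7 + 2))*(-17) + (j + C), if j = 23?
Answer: 6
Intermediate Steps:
C = 0
(-8 + (7 + 2))*(-17) + (j + C) = (-8 + (7 + 2))*(-17) + (23 + 0) = (-8 + 9)*(-17) + 23 = 1*(-17) + 23 = -17 + 23 = 6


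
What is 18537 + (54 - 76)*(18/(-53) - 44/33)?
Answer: 2953235/159 ≈ 18574.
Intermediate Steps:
18537 + (54 - 76)*(18/(-53) - 44/33) = 18537 - 22*(18*(-1/53) - 44*1/33) = 18537 - 22*(-18/53 - 4/3) = 18537 - 22*(-266/159) = 18537 + 5852/159 = 2953235/159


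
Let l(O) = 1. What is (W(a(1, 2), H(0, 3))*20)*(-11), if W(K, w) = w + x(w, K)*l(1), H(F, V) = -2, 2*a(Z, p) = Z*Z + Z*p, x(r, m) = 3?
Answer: -220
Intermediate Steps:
a(Z, p) = Z**2/2 + Z*p/2 (a(Z, p) = (Z*Z + Z*p)/2 = (Z**2 + Z*p)/2 = Z**2/2 + Z*p/2)
W(K, w) = 3 + w (W(K, w) = w + 3*1 = w + 3 = 3 + w)
(W(a(1, 2), H(0, 3))*20)*(-11) = ((3 - 2)*20)*(-11) = (1*20)*(-11) = 20*(-11) = -220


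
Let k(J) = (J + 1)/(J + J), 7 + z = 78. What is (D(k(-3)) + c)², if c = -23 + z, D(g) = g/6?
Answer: 748225/324 ≈ 2309.3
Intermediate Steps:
z = 71 (z = -7 + 78 = 71)
k(J) = (1 + J)/(2*J) (k(J) = (1 + J)/((2*J)) = (1 + J)*(1/(2*J)) = (1 + J)/(2*J))
D(g) = g/6 (D(g) = g*(⅙) = g/6)
c = 48 (c = -23 + 71 = 48)
(D(k(-3)) + c)² = (((½)*(1 - 3)/(-3))/6 + 48)² = (((½)*(-⅓)*(-2))/6 + 48)² = ((⅙)*(⅓) + 48)² = (1/18 + 48)² = (865/18)² = 748225/324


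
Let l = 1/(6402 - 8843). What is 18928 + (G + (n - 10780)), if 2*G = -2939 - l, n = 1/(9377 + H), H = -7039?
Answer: 38114590463/5707058 ≈ 6678.5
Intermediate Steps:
l = -1/2441 (l = 1/(-2441) = -1/2441 ≈ -0.00040967)
n = 1/2338 (n = 1/(9377 - 7039) = 1/2338 ≈ 0.00042772)
G = -3587049/2441 (G = (-2939 - 1*(-1/2441))/2 = (-2939 + 1/2441)/2 = (½)*(-7174098/2441) = -3587049/2441 ≈ -1469.5)
18928 + (G + (n - 10780)) = 18928 + (-3587049/2441 + (1/2338 - 10780)) = 18928 + (-3587049/2441 - 25203639/2338) = 18928 - 69908603361/5707058 = 38114590463/5707058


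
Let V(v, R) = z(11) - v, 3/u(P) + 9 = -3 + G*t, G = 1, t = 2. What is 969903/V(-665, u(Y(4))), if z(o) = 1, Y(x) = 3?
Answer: 107767/74 ≈ 1456.3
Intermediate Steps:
u(P) = -3/10 (u(P) = 3/(-9 + (-3 + 1*2)) = 3/(-9 + (-3 + 2)) = 3/(-9 - 1) = 3/(-10) = 3*(-⅒) = -3/10)
V(v, R) = 1 - v
969903/V(-665, u(Y(4))) = 969903/(1 - 1*(-665)) = 969903/(1 + 665) = 969903/666 = 969903*(1/666) = 107767/74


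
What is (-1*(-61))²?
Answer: 3721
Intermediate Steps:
(-1*(-61))² = 61² = 3721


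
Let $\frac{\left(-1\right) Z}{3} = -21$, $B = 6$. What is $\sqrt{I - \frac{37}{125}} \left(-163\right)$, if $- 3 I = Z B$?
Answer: $- \frac{163 i \sqrt{78935}}{25} \approx - 1831.8 i$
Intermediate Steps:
$Z = 63$ ($Z = \left(-3\right) \left(-21\right) = 63$)
$I = -126$ ($I = - \frac{63 \cdot 6}{3} = \left(- \frac{1}{3}\right) 378 = -126$)
$\sqrt{I - \frac{37}{125}} \left(-163\right) = \sqrt{-126 - \frac{37}{125}} \left(-163\right) = \sqrt{- \frac{15787}{125}} \left(-163\right) = \frac{i \sqrt{78935}}{25} \left(-163\right) = - \frac{163 i \sqrt{78935}}{25}$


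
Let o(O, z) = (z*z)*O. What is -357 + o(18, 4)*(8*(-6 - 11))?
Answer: -39525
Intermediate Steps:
o(O, z) = O*z² (o(O, z) = z²*O = O*z²)
-357 + o(18, 4)*(8*(-6 - 11)) = -357 + (18*4²)*(8*(-6 - 11)) = -357 + (18*16)*(8*(-17)) = -357 + 288*(-136) = -357 - 39168 = -39525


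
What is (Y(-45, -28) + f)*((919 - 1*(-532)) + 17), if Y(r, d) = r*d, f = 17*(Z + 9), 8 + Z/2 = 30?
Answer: 3172348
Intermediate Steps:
Z = 44 (Z = -16 + 2*30 = -16 + 60 = 44)
f = 901 (f = 17*(44 + 9) = 17*53 = 901)
Y(r, d) = d*r
(Y(-45, -28) + f)*((919 - 1*(-532)) + 17) = (-28*(-45) + 901)*((919 - 1*(-532)) + 17) = (1260 + 901)*((919 + 532) + 17) = 2161*(1451 + 17) = 2161*1468 = 3172348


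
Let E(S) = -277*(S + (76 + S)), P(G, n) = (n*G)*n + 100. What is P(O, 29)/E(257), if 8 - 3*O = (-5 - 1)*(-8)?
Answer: 3334/49029 ≈ 0.068001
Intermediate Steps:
O = -40/3 (O = 8/3 - (-5 - 1)*(-8)/3 = 8/3 - (-2)*(-8) = 8/3 - ⅓*48 = 8/3 - 16 = -40/3 ≈ -13.333)
P(G, n) = 100 + G*n² (P(G, n) = (G*n)*n + 100 = G*n² + 100 = 100 + G*n²)
E(S) = -21052 - 554*S (E(S) = -277*(76 + 2*S) = -21052 - 554*S)
P(O, 29)/E(257) = (100 - 40/3*29²)/(-21052 - 554*257) = (100 - 40/3*841)/(-21052 - 142378) = (100 - 33640/3)/(-163430) = -33340/3*(-1/163430) = 3334/49029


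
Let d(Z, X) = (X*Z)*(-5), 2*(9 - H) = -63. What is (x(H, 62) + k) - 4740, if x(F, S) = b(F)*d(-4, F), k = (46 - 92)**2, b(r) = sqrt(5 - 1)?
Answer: -1004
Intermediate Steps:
H = 81/2 (H = 9 - 1/2*(-63) = 9 + 63/2 = 81/2 ≈ 40.500)
d(Z, X) = -5*X*Z
b(r) = 2 (b(r) = sqrt(4) = 2)
k = 2116 (k = (-46)**2 = 2116)
x(F, S) = 40*F (x(F, S) = 2*(-5*F*(-4)) = 2*(20*F) = 40*F)
(x(H, 62) + k) - 4740 = (40*(81/2) + 2116) - 4740 = (1620 + 2116) - 4740 = 3736 - 4740 = -1004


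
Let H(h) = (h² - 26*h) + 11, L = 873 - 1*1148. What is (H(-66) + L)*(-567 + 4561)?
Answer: 23197152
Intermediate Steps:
L = -275 (L = 873 - 1148 = -275)
H(h) = 11 + h² - 26*h
(H(-66) + L)*(-567 + 4561) = ((11 + (-66)² - 26*(-66)) - 275)*(-567 + 4561) = ((11 + 4356 + 1716) - 275)*3994 = (6083 - 275)*3994 = 5808*3994 = 23197152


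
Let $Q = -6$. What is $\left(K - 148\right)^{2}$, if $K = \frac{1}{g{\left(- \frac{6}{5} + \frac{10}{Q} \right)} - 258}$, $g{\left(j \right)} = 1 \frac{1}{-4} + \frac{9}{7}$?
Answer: $\frac{1133986452544}{51768025} \approx 21905.0$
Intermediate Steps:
$g{\left(j \right)} = \frac{29}{28}$ ($g{\left(j \right)} = 1 \left(- \frac{1}{4}\right) + 9 \cdot \frac{1}{7} = - \frac{1}{4} + \frac{9}{7} = \frac{29}{28}$)
$K = - \frac{28}{7195}$ ($K = \frac{1}{\frac{29}{28} - 258} = \frac{1}{- \frac{7195}{28}} = - \frac{28}{7195} \approx -0.0038916$)
$\left(K - 148\right)^{2} = \left(- \frac{28}{7195} - 148\right)^{2} = \left(- \frac{1064888}{7195}\right)^{2} = \frac{1133986452544}{51768025}$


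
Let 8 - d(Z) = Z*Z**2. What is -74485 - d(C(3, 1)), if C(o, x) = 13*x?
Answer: -72296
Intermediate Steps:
d(Z) = 8 - Z**3 (d(Z) = 8 - Z*Z**2 = 8 - Z**3)
-74485 - d(C(3, 1)) = -74485 - (8 - (13*1)**3) = -74485 - (8 - 1*13**3) = -74485 - (8 - 1*2197) = -74485 - (8 - 2197) = -74485 - 1*(-2189) = -74485 + 2189 = -72296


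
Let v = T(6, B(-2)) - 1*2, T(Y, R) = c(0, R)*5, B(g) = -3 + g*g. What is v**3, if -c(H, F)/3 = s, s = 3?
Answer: -103823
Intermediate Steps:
B(g) = -3 + g**2
c(H, F) = -9 (c(H, F) = -3*3 = -9)
T(Y, R) = -45 (T(Y, R) = -9*5 = -45)
v = -47 (v = -45 - 1*2 = -45 - 2 = -47)
v**3 = (-47)**3 = -103823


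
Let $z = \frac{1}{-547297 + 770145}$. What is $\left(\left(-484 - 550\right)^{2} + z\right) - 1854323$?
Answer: $- \frac{174972895615}{222848} \approx -7.8517 \cdot 10^{5}$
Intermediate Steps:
$z = \frac{1}{222848} \approx 4.4874 \cdot 10^{-6}$
$\left(\left(-484 - 550\right)^{2} + z\right) - 1854323 = \left(\left(-484 - 550\right)^{2} + \frac{1}{222848}\right) - 1854323 = \left(\left(-1034\right)^{2} + \frac{1}{222848}\right) - 1854323 = \left(1069156 + \frac{1}{222848}\right) - 1854323 = \frac{238259276289}{222848} - 1854323 = - \frac{174972895615}{222848}$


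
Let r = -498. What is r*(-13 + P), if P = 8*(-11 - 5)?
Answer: 70218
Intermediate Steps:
P = -128 (P = 8*(-16) = -128)
r*(-13 + P) = -498*(-13 - 128) = -498*(-141) = 70218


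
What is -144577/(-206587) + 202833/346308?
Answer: 30656944229/23847576932 ≈ 1.2855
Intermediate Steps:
-144577/(-206587) + 202833/346308 = -144577*(-1/206587) + 202833*(1/346308) = 144577/206587 + 67611/115436 = 30656944229/23847576932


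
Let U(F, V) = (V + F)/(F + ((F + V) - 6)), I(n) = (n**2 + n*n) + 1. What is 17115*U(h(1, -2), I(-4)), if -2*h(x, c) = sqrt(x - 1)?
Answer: 62755/3 ≈ 20918.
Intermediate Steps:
h(x, c) = -sqrt(-1 + x)/2 (h(x, c) = -sqrt(x - 1)/2 = -sqrt(-1 + x)/2)
I(n) = 1 + 2*n**2 (I(n) = (n**2 + n**2) + 1 = 2*n**2 + 1 = 1 + 2*n**2)
U(F, V) = (F + V)/(-6 + V + 2*F) (U(F, V) = (F + V)/(F + (-6 + F + V)) = (F + V)/(-6 + V + 2*F))
17115*U(h(1, -2), I(-4)) = 17115*((-sqrt(-1 + 1)/2 + (1 + 2*(-4)**2))/(-6 + (1 + 2*(-4)**2) + 2*(-sqrt(-1 + 1)/2))) = 17115*((-sqrt(0)/2 + (1 + 2*16))/(-6 + (1 + 2*16) + 2*(-sqrt(0)/2))) = 17115*((-1/2*0 + (1 + 32))/(-6 + (1 + 32) + 2*(-1/2*0))) = 17115*((0 + 33)/(-6 + 33 + 2*0)) = 17115*(33/(-6 + 33 + 0)) = 17115*(33/27) = 17115*((1/27)*33) = 17115*(11/9) = 62755/3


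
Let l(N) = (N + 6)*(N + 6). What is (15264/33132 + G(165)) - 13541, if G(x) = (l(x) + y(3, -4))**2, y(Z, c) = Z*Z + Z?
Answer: 2362655257420/2761 ≈ 8.5572e+8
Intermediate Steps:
y(Z, c) = Z + Z**2 (y(Z, c) = Z**2 + Z = Z + Z**2)
l(N) = (6 + N)**2 (l(N) = (6 + N)*(6 + N) = (6 + N)**2)
G(x) = (12 + (6 + x)**2)**2 (G(x) = ((6 + x)**2 + 3*(1 + 3))**2 = ((6 + x)**2 + 3*4)**2 = ((6 + x)**2 + 12)**2 = (12 + (6 + x)**2)**2)
(15264/33132 + G(165)) - 13541 = (15264/33132 + (12 + (6 + 165)**2)**2) - 13541 = (15264*(1/33132) + (12 + 171**2)**2) - 13541 = (1272/2761 + (12 + 29241)**2) - 13541 = (1272/2761 + 29253**2) - 13541 = (1272/2761 + 855738009) - 13541 = 2362692644121/2761 - 13541 = 2362655257420/2761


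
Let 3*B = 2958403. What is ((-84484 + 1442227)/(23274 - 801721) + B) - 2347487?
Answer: -3179226771155/2335341 ≈ -1.3614e+6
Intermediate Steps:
B = 2958403/3 (B = (1/3)*2958403 = 2958403/3 ≈ 9.8613e+5)
((-84484 + 1442227)/(23274 - 801721) + B) - 2347487 = ((-84484 + 1442227)/(23274 - 801721) + 2958403/3) - 2347487 = (1357743/(-778447) + 2958403/3) - 2347487 = (1357743*(-1/778447) + 2958403/3) - 2347487 = (-1357743/778447 + 2958403/3) - 2347487 = 2302955866912/2335341 - 2347487 = -3179226771155/2335341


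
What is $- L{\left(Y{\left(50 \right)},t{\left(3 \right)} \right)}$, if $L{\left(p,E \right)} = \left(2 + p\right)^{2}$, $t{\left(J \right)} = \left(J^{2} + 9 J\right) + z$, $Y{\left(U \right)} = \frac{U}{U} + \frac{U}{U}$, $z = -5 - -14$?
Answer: $-16$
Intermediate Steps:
$z = 9$ ($z = -5 + 14 = 9$)
$Y{\left(U \right)} = 2$ ($Y{\left(U \right)} = 1 + 1 = 2$)
$t{\left(J \right)} = 9 + J^{2} + 9 J$ ($t{\left(J \right)} = \left(J^{2} + 9 J\right) + 9 = 9 + J^{2} + 9 J$)
$- L{\left(Y{\left(50 \right)},t{\left(3 \right)} \right)} = - \left(2 + 2\right)^{2} = - 4^{2} = \left(-1\right) 16 = -16$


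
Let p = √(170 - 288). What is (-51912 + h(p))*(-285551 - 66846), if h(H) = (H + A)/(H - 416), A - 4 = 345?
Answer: 1584016366524169/86587 + 269583705*I*√118/173174 ≈ 1.8294e+10 + 16910.0*I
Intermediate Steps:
A = 349 (A = 4 + 345 = 349)
p = I*√118 (p = √(-118) = I*√118 ≈ 10.863*I)
h(H) = (349 + H)/(-416 + H) (h(H) = (H + 349)/(H - 416) = (349 + H)/(-416 + H))
(-51912 + h(p))*(-285551 - 66846) = (-51912 + (349 + I*√118)/(-416 + I*√118))*(-285551 - 66846) = (-51912 + (349 + I*√118)/(-416 + I*√118))*(-352397) = 18293633064 - 352397*(349 + I*√118)/(-416 + I*√118)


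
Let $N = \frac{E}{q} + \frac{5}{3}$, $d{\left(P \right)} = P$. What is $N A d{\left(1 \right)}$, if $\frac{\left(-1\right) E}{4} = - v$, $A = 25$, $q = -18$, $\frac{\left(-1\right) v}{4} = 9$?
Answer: $\frac{725}{3} \approx 241.67$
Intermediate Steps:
$v = -36$ ($v = \left(-4\right) 9 = -36$)
$E = -144$ ($E = - 4 \left(\left(-1\right) \left(-36\right)\right) = \left(-4\right) 36 = -144$)
$N = \frac{29}{3}$ ($N = - \frac{144}{-18} + \frac{5}{3} = \left(-144\right) \left(- \frac{1}{18}\right) + 5 \cdot \frac{1}{3} = 8 + \frac{5}{3} = \frac{29}{3} \approx 9.6667$)
$N A d{\left(1 \right)} = \frac{29}{3} \cdot 25 \cdot 1 = \frac{725}{3} \cdot 1 = \frac{725}{3}$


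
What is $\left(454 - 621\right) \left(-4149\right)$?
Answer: $692883$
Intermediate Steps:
$\left(454 - 621\right) \left(-4149\right) = \left(-167\right) \left(-4149\right) = 692883$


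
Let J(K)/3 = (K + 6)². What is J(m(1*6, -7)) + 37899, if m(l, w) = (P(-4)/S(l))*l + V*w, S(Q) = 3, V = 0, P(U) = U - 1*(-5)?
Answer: 38091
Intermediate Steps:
P(U) = 5 + U (P(U) = U + 5 = 5 + U)
m(l, w) = l/3 (m(l, w) = ((5 - 4)/3)*l + 0*w = (1*(⅓))*l + 0 = l/3 + 0 = l/3)
J(K) = 3*(6 + K)² (J(K) = 3*(K + 6)² = 3*(6 + K)²)
J(m(1*6, -7)) + 37899 = 3*(6 + (1*6)/3)² + 37899 = 3*(6 + (⅓)*6)² + 37899 = 3*(6 + 2)² + 37899 = 3*8² + 37899 = 3*64 + 37899 = 192 + 37899 = 38091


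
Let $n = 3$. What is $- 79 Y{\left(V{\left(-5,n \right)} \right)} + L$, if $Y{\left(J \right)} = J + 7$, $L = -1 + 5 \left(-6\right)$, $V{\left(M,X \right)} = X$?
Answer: $-821$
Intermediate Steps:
$L = -31$ ($L = -1 - 30 = -31$)
$Y{\left(J \right)} = 7 + J$
$- 79 Y{\left(V{\left(-5,n \right)} \right)} + L = - 79 \left(7 + 3\right) - 31 = \left(-79\right) 10 - 31 = -790 - 31 = -821$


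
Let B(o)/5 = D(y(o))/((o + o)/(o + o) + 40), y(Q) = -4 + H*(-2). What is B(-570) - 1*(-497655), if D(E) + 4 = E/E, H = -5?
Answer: 20403840/41 ≈ 4.9765e+5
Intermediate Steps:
y(Q) = 6 (y(Q) = -4 - 5*(-2) = -4 + 10 = 6)
D(E) = -3 (D(E) = -4 + E/E = -4 + 1 = -3)
B(o) = -15/41 (B(o) = 5*(-3/((o + o)/(o + o) + 40)) = 5*(-3/((2*o)/((2*o)) + 40)) = 5*(-3/((2*o)*(1/(2*o)) + 40)) = 5*(-3/(1 + 40)) = 5*(-3/41) = -15/41)
B(-570) - 1*(-497655) = -15/41 - 1*(-497655) = -15/41 + 497655 = 20403840/41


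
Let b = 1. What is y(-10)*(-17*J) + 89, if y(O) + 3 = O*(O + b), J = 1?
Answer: -1390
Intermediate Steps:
y(O) = -3 + O*(1 + O) (y(O) = -3 + O*(O + 1) = -3 + O*(1 + O))
y(-10)*(-17*J) + 89 = (-3 - 10 + (-10)**2)*(-17*1) + 89 = (-3 - 10 + 100)*(-17) + 89 = 87*(-17) + 89 = -1479 + 89 = -1390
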